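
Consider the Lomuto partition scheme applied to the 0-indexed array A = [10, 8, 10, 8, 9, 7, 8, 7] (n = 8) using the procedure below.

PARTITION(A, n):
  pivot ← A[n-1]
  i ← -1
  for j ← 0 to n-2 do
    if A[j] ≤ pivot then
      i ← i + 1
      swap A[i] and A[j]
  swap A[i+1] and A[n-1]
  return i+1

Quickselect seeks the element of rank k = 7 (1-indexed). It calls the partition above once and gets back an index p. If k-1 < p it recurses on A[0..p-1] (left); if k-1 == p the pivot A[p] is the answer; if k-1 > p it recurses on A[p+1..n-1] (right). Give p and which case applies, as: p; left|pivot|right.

pivot=7, i=-1
j=0: 10>7, skip
j=1: 8>7, skip
j=2: 10>7, skip
j=3: 8>7, skip
j=4: 9>7, skip
j=5: 7≤7, i=0, swap(0,5) ⇒ [7, 8, 10, 8, 9, 10, 8, 7]
j=6: 8>7, skip
swap(1,7) ⇒ [7, 7, 10, 8, 9, 10, 8, 8]; return 1
p = 1; k-1 = 6 > 1 ⇒ right

1; right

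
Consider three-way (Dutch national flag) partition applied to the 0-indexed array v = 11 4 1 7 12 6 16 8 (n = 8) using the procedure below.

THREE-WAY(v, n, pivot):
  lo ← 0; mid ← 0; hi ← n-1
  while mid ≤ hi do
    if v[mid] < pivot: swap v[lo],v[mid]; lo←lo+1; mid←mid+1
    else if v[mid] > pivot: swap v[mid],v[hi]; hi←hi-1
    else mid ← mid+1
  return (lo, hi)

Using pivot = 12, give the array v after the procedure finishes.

11 4 1 7 6 8 12 16

pivot = 12; lo=0, mid=0, hi=7
v[mid]=11<12: swap v[0],v[0]; lo=1,mid=1 → 11 4 1 7 12 6 16 8
v[mid]=4<12: swap v[1],v[1]; lo=2,mid=2 → 11 4 1 7 12 6 16 8
v[mid]=1<12: swap v[2],v[2]; lo=3,mid=3 → 11 4 1 7 12 6 16 8
v[mid]=7<12: swap v[3],v[3]; lo=4,mid=4 → 11 4 1 7 12 6 16 8
v[mid]=12=12: mid=5
v[mid]=6<12: swap v[4],v[5]; lo=5,mid=6 → 11 4 1 7 6 12 16 8
v[mid]=16>12: swap v[6],v[7]; hi=6 → 11 4 1 7 6 12 8 16
v[mid]=8<12: swap v[5],v[6]; lo=6,mid=7 → 11 4 1 7 6 8 12 16
end: lo=6, hi=6; v = 11 4 1 7 6 8 12 16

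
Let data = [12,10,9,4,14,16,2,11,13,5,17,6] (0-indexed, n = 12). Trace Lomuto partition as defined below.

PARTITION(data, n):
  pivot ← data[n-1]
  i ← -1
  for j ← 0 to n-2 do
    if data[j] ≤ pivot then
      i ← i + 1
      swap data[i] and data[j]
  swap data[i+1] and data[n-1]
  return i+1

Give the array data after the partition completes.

pivot=6, i=-1
j=0: 12>6, skip
j=1: 10>6, skip
j=2: 9>6, skip
j=3: 4≤6, i=0, swap(0,3) ⇒ [4,10,9,12,14,16,2,11,13,5,17,6]
j=4: 14>6, skip
j=5: 16>6, skip
j=6: 2≤6, i=1, swap(1,6) ⇒ [4,2,9,12,14,16,10,11,13,5,17,6]
j=7: 11>6, skip
j=8: 13>6, skip
j=9: 5≤6, i=2, swap(2,9) ⇒ [4,2,5,12,14,16,10,11,13,9,17,6]
j=10: 17>6, skip
swap(3,11) ⇒ [4,2,5,6,14,16,10,11,13,9,17,12]; return 3

[4,2,5,6,14,16,10,11,13,9,17,12]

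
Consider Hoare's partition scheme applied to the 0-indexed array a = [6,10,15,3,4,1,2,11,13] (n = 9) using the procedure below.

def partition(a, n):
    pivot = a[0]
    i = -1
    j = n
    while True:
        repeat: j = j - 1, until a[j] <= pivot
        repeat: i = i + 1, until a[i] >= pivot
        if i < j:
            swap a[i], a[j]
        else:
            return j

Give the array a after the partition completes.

[2,1,4,3,15,10,6,11,13]

pivot = a[0] = 6; i = -1, j = 9
j→6 (a[6]=2≤6), i→0 (a[0]=6≥6); i<j, swap → [2,10,15,3,4,1,6,11,13]
j→5 (a[5]=1≤6), i→1 (a[1]=10≥6); i<j, swap → [2,1,15,3,4,10,6,11,13]
j→4 (a[4]=4≤6), i→2 (a[2]=15≥6); i<j, swap → [2,1,4,3,15,10,6,11,13]
j→3, i→4; i≥j, return j=3. a = [2,1,4,3,15,10,6,11,13]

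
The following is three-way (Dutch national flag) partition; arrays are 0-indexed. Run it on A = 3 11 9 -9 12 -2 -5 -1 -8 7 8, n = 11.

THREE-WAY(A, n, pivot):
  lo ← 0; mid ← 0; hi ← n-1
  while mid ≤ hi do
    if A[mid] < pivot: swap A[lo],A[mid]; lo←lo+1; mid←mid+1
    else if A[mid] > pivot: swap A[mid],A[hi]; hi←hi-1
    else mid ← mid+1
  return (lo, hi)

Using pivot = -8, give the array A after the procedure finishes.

-9 -8 9 12 -2 -5 -1 11 7 8 3

lo=0 mid=0 hi=10
3>-8: swap(0,10), hi=9 ⇒ 8 11 9 -9 12 -2 -5 -1 -8 7 3
8>-8: swap(0,9), hi=8 ⇒ 7 11 9 -9 12 -2 -5 -1 -8 8 3
7>-8: swap(0,8), hi=7 ⇒ -8 11 9 -9 12 -2 -5 -1 7 8 3
-8=-8: mid=1
11>-8: swap(1,7), hi=6 ⇒ -8 -1 9 -9 12 -2 -5 11 7 8 3
-1>-8: swap(1,6), hi=5 ⇒ -8 -5 9 -9 12 -2 -1 11 7 8 3
-5>-8: swap(1,5), hi=4 ⇒ -8 -2 9 -9 12 -5 -1 11 7 8 3
-2>-8: swap(1,4), hi=3 ⇒ -8 12 9 -9 -2 -5 -1 11 7 8 3
12>-8: swap(1,3), hi=2 ⇒ -8 -9 9 12 -2 -5 -1 11 7 8 3
-9<-8: swap(0,1), lo=1 mid=2 ⇒ -9 -8 9 12 -2 -5 -1 11 7 8 3
9>-8: swap(2,2), hi=1 ⇒ -9 -8 9 12 -2 -5 -1 11 7 8 3
done. lo=1 hi=1; A=-9 -8 9 12 -2 -5 -1 11 7 8 3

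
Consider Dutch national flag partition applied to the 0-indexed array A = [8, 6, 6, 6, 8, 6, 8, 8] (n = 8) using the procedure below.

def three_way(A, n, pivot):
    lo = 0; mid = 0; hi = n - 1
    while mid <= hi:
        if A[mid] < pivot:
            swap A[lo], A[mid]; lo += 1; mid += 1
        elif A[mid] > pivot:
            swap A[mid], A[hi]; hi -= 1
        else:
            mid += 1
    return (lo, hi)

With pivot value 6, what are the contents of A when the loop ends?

pivot = 6; lo=0, mid=0, hi=7
A[mid]=8>6: swap A[0],A[7]; hi=6 → [8, 6, 6, 6, 8, 6, 8, 8]
A[mid]=8>6: swap A[0],A[6]; hi=5 → [8, 6, 6, 6, 8, 6, 8, 8]
A[mid]=8>6: swap A[0],A[5]; hi=4 → [6, 6, 6, 6, 8, 8, 8, 8]
A[mid]=6=6: mid=1
A[mid]=6=6: mid=2
A[mid]=6=6: mid=3
A[mid]=6=6: mid=4
A[mid]=8>6: swap A[4],A[4]; hi=3 → [6, 6, 6, 6, 8, 8, 8, 8]
end: lo=0, hi=3; A = [6, 6, 6, 6, 8, 8, 8, 8]

[6, 6, 6, 6, 8, 8, 8, 8]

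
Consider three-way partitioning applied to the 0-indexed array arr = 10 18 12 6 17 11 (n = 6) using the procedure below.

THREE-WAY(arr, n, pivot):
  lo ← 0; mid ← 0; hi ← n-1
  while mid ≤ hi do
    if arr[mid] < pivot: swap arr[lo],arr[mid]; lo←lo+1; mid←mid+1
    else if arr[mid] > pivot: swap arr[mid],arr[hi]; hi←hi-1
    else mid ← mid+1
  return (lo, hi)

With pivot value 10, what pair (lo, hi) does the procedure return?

lo=0 mid=0 hi=5
10=10: mid=1
18>10: swap(1,5), hi=4 ⇒ 10 11 12 6 17 18
11>10: swap(1,4), hi=3 ⇒ 10 17 12 6 11 18
17>10: swap(1,3), hi=2 ⇒ 10 6 12 17 11 18
6<10: swap(0,1), lo=1 mid=2 ⇒ 6 10 12 17 11 18
12>10: swap(2,2), hi=1 ⇒ 6 10 12 17 11 18
done. lo=1 hi=1; arr=6 10 12 17 11 18

(1, 1)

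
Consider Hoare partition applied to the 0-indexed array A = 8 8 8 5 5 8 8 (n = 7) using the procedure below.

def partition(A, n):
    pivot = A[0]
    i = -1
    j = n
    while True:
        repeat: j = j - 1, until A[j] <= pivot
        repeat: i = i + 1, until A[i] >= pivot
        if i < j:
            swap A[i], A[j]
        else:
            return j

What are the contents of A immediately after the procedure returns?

pivot=8
j stops at 6 (8), i stops at 0 (8); swap ⇒ 8 8 8 5 5 8 8
j stops at 5 (8), i stops at 1 (8); swap ⇒ 8 8 8 5 5 8 8
j stops at 4 (5), i stops at 2 (8); swap ⇒ 8 8 5 5 8 8 8
j stops at 3, i stops at 4; i≥j ⇒ return 3. A=8 8 5 5 8 8 8

8 8 5 5 8 8 8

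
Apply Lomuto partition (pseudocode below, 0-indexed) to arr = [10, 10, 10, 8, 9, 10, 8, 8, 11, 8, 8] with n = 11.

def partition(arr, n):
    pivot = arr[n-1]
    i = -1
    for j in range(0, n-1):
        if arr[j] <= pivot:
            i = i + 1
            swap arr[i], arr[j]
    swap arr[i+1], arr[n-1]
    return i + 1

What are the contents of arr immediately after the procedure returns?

pivot=8, i=-1
j=0: 10>8, skip
j=1: 10>8, skip
j=2: 10>8, skip
j=3: 8≤8, i=0, swap(0,3) ⇒ [8, 10, 10, 10, 9, 10, 8, 8, 11, 8, 8]
j=4: 9>8, skip
j=5: 10>8, skip
j=6: 8≤8, i=1, swap(1,6) ⇒ [8, 8, 10, 10, 9, 10, 10, 8, 11, 8, 8]
j=7: 8≤8, i=2, swap(2,7) ⇒ [8, 8, 8, 10, 9, 10, 10, 10, 11, 8, 8]
j=8: 11>8, skip
j=9: 8≤8, i=3, swap(3,9) ⇒ [8, 8, 8, 8, 9, 10, 10, 10, 11, 10, 8]
swap(4,10) ⇒ [8, 8, 8, 8, 8, 10, 10, 10, 11, 10, 9]; return 4

[8, 8, 8, 8, 8, 10, 10, 10, 11, 10, 9]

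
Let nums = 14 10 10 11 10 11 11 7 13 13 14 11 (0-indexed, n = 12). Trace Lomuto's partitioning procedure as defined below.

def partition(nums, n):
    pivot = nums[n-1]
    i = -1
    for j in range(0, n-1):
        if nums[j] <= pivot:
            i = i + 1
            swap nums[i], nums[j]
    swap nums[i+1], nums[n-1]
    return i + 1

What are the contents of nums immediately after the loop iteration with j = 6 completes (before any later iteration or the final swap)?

10 10 11 10 11 11 14 7 13 13 14 11

pivot=11, i=-1
j=0: 14>11, skip
j=1: 10≤11, i=0, swap(0,1) ⇒ 10 14 10 11 10 11 11 7 13 13 14 11
j=2: 10≤11, i=1, swap(1,2) ⇒ 10 10 14 11 10 11 11 7 13 13 14 11
j=3: 11≤11, i=2, swap(2,3) ⇒ 10 10 11 14 10 11 11 7 13 13 14 11
j=4: 10≤11, i=3, swap(3,4) ⇒ 10 10 11 10 14 11 11 7 13 13 14 11
j=5: 11≤11, i=4, swap(4,5) ⇒ 10 10 11 10 11 14 11 7 13 13 14 11
j=6: 11≤11, i=5, swap(5,6) ⇒ 10 10 11 10 11 11 14 7 13 13 14 11
(after j=6) nums = 10 10 11 10 11 11 14 7 13 13 14 11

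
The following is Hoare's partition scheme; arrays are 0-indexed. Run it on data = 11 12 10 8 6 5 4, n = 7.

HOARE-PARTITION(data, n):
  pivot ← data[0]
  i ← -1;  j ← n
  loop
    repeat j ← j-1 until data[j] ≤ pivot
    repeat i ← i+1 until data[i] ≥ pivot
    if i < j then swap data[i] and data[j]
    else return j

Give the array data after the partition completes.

4 5 10 8 6 12 11

pivot=11
j stops at 6 (4), i stops at 0 (11); swap ⇒ 4 12 10 8 6 5 11
j stops at 5 (5), i stops at 1 (12); swap ⇒ 4 5 10 8 6 12 11
j stops at 4, i stops at 5; i≥j ⇒ return 4. data=4 5 10 8 6 12 11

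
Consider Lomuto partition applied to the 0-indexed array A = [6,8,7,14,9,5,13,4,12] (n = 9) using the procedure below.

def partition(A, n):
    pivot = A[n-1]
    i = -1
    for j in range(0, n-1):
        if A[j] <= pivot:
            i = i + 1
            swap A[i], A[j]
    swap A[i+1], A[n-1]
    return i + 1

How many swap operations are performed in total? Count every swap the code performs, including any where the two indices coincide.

7

pivot = A[8] = 12; i = -1
j=0: A[0]=6 ≤ 12 → i=0, swap A[0],A[0] (no change) → [6,8,7,14,9,5,13,4,12]
j=1: A[1]=8 ≤ 12 → i=1, swap A[1],A[1] (no change) → [6,8,7,14,9,5,13,4,12]
j=2: A[2]=7 ≤ 12 → i=2, swap A[2],A[2] (no change) → [6,8,7,14,9,5,13,4,12]
j=3: A[3]=14 > 12 → no swap
j=4: A[4]=9 ≤ 12 → i=3, swap A[3],A[4] → [6,8,7,9,14,5,13,4,12]
j=5: A[5]=5 ≤ 12 → i=4, swap A[4],A[5] → [6,8,7,9,5,14,13,4,12]
j=6: A[6]=13 > 12 → no swap
j=7: A[7]=4 ≤ 12 → i=5, swap A[5],A[7] → [6,8,7,9,5,4,13,14,12]
final swap A[6],A[8] → [6,8,7,9,5,4,12,14,13]; return 6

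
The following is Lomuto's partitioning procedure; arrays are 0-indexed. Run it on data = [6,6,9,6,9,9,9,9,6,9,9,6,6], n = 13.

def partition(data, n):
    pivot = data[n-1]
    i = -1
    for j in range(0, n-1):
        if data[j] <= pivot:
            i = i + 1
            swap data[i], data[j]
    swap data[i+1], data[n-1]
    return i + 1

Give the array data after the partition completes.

[6,6,6,6,6,6,9,9,9,9,9,9,9]

pivot = data[12] = 6; i = -1
j=0: data[0]=6 ≤ 6 → i=0, swap data[0],data[0] (no change) → [6,6,9,6,9,9,9,9,6,9,9,6,6]
j=1: data[1]=6 ≤ 6 → i=1, swap data[1],data[1] (no change) → [6,6,9,6,9,9,9,9,6,9,9,6,6]
j=2: data[2]=9 > 6 → no swap
j=3: data[3]=6 ≤ 6 → i=2, swap data[2],data[3] → [6,6,6,9,9,9,9,9,6,9,9,6,6]
j=4: data[4]=9 > 6 → no swap
j=5: data[5]=9 > 6 → no swap
j=6: data[6]=9 > 6 → no swap
j=7: data[7]=9 > 6 → no swap
j=8: data[8]=6 ≤ 6 → i=3, swap data[3],data[8] → [6,6,6,6,9,9,9,9,9,9,9,6,6]
j=9: data[9]=9 > 6 → no swap
j=10: data[10]=9 > 6 → no swap
j=11: data[11]=6 ≤ 6 → i=4, swap data[4],data[11] → [6,6,6,6,6,9,9,9,9,9,9,9,6]
final swap data[5],data[12] → [6,6,6,6,6,6,9,9,9,9,9,9,9]; return 5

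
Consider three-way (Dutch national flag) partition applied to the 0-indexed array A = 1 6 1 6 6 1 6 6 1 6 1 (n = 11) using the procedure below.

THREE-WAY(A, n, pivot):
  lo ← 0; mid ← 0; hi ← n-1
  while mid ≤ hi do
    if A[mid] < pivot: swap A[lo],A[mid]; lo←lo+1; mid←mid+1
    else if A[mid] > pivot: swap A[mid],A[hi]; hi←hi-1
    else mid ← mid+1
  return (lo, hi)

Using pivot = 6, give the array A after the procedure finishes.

1 1 1 1 1 6 6 6 6 6 6

pivot = 6; lo=0, mid=0, hi=10
A[mid]=1<6: swap A[0],A[0]; lo=1,mid=1 → 1 6 1 6 6 1 6 6 1 6 1
A[mid]=6=6: mid=2
A[mid]=1<6: swap A[1],A[2]; lo=2,mid=3 → 1 1 6 6 6 1 6 6 1 6 1
A[mid]=6=6: mid=4
A[mid]=6=6: mid=5
A[mid]=1<6: swap A[2],A[5]; lo=3,mid=6 → 1 1 1 6 6 6 6 6 1 6 1
A[mid]=6=6: mid=7
A[mid]=6=6: mid=8
A[mid]=1<6: swap A[3],A[8]; lo=4,mid=9 → 1 1 1 1 6 6 6 6 6 6 1
A[mid]=6=6: mid=10
A[mid]=1<6: swap A[4],A[10]; lo=5,mid=11 → 1 1 1 1 1 6 6 6 6 6 6
end: lo=5, hi=10; A = 1 1 1 1 1 6 6 6 6 6 6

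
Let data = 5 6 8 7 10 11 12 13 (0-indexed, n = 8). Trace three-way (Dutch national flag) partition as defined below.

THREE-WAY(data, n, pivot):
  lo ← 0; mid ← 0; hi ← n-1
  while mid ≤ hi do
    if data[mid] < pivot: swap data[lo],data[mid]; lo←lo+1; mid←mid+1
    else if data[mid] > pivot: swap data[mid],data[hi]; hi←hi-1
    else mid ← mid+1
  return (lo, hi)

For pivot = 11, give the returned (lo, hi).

pivot = 11; lo=0, mid=0, hi=7
data[mid]=5<11: swap data[0],data[0]; lo=1,mid=1 → 5 6 8 7 10 11 12 13
data[mid]=6<11: swap data[1],data[1]; lo=2,mid=2 → 5 6 8 7 10 11 12 13
data[mid]=8<11: swap data[2],data[2]; lo=3,mid=3 → 5 6 8 7 10 11 12 13
data[mid]=7<11: swap data[3],data[3]; lo=4,mid=4 → 5 6 8 7 10 11 12 13
data[mid]=10<11: swap data[4],data[4]; lo=5,mid=5 → 5 6 8 7 10 11 12 13
data[mid]=11=11: mid=6
data[mid]=12>11: swap data[6],data[7]; hi=6 → 5 6 8 7 10 11 13 12
data[mid]=13>11: swap data[6],data[6]; hi=5 → 5 6 8 7 10 11 13 12
end: lo=5, hi=5; data = 5 6 8 7 10 11 13 12

(5, 5)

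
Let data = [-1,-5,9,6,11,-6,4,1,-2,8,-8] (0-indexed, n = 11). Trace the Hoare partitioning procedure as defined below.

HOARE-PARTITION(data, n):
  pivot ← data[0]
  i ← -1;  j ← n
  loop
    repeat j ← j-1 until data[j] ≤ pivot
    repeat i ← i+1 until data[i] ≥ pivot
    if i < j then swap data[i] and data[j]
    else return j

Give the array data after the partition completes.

pivot = data[0] = -1; i = -1, j = 11
j→10 (data[10]=-8≤-1), i→0 (data[0]=-1≥-1); i<j, swap → [-8,-5,9,6,11,-6,4,1,-2,8,-1]
j→8 (data[8]=-2≤-1), i→2 (data[2]=9≥-1); i<j, swap → [-8,-5,-2,6,11,-6,4,1,9,8,-1]
j→5 (data[5]=-6≤-1), i→3 (data[3]=6≥-1); i<j, swap → [-8,-5,-2,-6,11,6,4,1,9,8,-1]
j→3, i→4; i≥j, return j=3. data = [-8,-5,-2,-6,11,6,4,1,9,8,-1]

[-8,-5,-2,-6,11,6,4,1,9,8,-1]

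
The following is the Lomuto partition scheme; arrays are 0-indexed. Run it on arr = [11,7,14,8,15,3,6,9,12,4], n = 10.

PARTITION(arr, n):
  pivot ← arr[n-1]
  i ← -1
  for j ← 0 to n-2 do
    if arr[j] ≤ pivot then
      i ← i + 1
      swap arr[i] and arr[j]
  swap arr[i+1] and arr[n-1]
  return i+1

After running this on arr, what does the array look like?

pivot = arr[9] = 4; i = -1
j=0: arr[0]=11 > 4 → no swap
j=1: arr[1]=7 > 4 → no swap
j=2: arr[2]=14 > 4 → no swap
j=3: arr[3]=8 > 4 → no swap
j=4: arr[4]=15 > 4 → no swap
j=5: arr[5]=3 ≤ 4 → i=0, swap arr[0],arr[5] → [3,7,14,8,15,11,6,9,12,4]
j=6: arr[6]=6 > 4 → no swap
j=7: arr[7]=9 > 4 → no swap
j=8: arr[8]=12 > 4 → no swap
final swap arr[1],arr[9] → [3,4,14,8,15,11,6,9,12,7]; return 1

[3,4,14,8,15,11,6,9,12,7]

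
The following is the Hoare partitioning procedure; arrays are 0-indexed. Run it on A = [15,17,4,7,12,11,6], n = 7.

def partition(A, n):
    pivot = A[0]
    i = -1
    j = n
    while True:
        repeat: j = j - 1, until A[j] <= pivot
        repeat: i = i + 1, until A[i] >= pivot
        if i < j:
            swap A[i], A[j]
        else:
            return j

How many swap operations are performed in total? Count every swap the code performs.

2

pivot = A[0] = 15; i = -1, j = 7
j→6 (A[6]=6≤15), i→0 (A[0]=15≥15); i<j, swap → [6,17,4,7,12,11,15]
j→5 (A[5]=11≤15), i→1 (A[1]=17≥15); i<j, swap → [6,11,4,7,12,17,15]
j→4, i→5; i≥j, return j=4. A = [6,11,4,7,12,17,15]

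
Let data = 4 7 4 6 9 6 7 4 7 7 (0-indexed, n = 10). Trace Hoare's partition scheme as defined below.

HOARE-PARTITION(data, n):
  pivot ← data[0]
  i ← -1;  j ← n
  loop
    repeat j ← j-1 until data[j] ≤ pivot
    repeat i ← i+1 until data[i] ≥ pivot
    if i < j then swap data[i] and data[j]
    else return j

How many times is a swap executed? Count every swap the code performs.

2

pivot=4
j stops at 7 (4), i stops at 0 (4); swap ⇒ 4 7 4 6 9 6 7 4 7 7
j stops at 2 (4), i stops at 1 (7); swap ⇒ 4 4 7 6 9 6 7 4 7 7
j stops at 1, i stops at 2; i≥j ⇒ return 1. data=4 4 7 6 9 6 7 4 7 7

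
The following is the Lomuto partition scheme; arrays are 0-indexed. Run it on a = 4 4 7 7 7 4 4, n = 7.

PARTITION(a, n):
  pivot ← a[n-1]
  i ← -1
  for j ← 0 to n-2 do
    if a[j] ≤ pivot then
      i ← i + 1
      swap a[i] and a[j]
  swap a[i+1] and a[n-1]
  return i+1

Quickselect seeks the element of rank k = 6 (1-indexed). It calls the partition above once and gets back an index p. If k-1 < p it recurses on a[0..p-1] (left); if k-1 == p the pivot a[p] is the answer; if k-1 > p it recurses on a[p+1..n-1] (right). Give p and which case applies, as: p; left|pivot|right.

pivot = a[6] = 4; i = -1
j=0: a[0]=4 ≤ 4 → i=0, swap a[0],a[0] (no change) → 4 4 7 7 7 4 4
j=1: a[1]=4 ≤ 4 → i=1, swap a[1],a[1] (no change) → 4 4 7 7 7 4 4
j=2: a[2]=7 > 4 → no swap
j=3: a[3]=7 > 4 → no swap
j=4: a[4]=7 > 4 → no swap
j=5: a[5]=4 ≤ 4 → i=2, swap a[2],a[5] → 4 4 4 7 7 7 4
final swap a[3],a[6] → 4 4 4 4 7 7 7; return 3
p = 3; k-1 = 5 > 3 ⇒ right

3; right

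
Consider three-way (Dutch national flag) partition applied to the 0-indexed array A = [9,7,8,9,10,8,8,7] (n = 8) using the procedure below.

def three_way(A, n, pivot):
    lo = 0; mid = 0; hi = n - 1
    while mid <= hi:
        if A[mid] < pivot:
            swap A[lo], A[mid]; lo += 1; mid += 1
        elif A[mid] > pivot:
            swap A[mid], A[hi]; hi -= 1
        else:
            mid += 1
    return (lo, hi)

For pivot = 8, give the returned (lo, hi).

(2, 4)

pivot = 8; lo=0, mid=0, hi=7
A[mid]=9>8: swap A[0],A[7]; hi=6 → [7,7,8,9,10,8,8,9]
A[mid]=7<8: swap A[0],A[0]; lo=1,mid=1 → [7,7,8,9,10,8,8,9]
A[mid]=7<8: swap A[1],A[1]; lo=2,mid=2 → [7,7,8,9,10,8,8,9]
A[mid]=8=8: mid=3
A[mid]=9>8: swap A[3],A[6]; hi=5 → [7,7,8,8,10,8,9,9]
A[mid]=8=8: mid=4
A[mid]=10>8: swap A[4],A[5]; hi=4 → [7,7,8,8,8,10,9,9]
A[mid]=8=8: mid=5
end: lo=2, hi=4; A = [7,7,8,8,8,10,9,9]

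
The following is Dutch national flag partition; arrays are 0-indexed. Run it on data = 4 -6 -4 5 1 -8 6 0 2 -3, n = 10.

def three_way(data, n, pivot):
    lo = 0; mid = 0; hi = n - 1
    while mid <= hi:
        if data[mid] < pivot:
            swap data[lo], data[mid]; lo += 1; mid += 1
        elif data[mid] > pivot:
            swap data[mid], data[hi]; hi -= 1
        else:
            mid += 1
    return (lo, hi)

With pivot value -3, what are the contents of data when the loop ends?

lo=0 mid=0 hi=9
4>-3: swap(0,9), hi=8 ⇒ -3 -6 -4 5 1 -8 6 0 2 4
-3=-3: mid=1
-6<-3: swap(0,1), lo=1 mid=2 ⇒ -6 -3 -4 5 1 -8 6 0 2 4
-4<-3: swap(1,2), lo=2 mid=3 ⇒ -6 -4 -3 5 1 -8 6 0 2 4
5>-3: swap(3,8), hi=7 ⇒ -6 -4 -3 2 1 -8 6 0 5 4
2>-3: swap(3,7), hi=6 ⇒ -6 -4 -3 0 1 -8 6 2 5 4
0>-3: swap(3,6), hi=5 ⇒ -6 -4 -3 6 1 -8 0 2 5 4
6>-3: swap(3,5), hi=4 ⇒ -6 -4 -3 -8 1 6 0 2 5 4
-8<-3: swap(2,3), lo=3 mid=4 ⇒ -6 -4 -8 -3 1 6 0 2 5 4
1>-3: swap(4,4), hi=3 ⇒ -6 -4 -8 -3 1 6 0 2 5 4
done. lo=3 hi=3; data=-6 -4 -8 -3 1 6 0 2 5 4

-6 -4 -8 -3 1 6 0 2 5 4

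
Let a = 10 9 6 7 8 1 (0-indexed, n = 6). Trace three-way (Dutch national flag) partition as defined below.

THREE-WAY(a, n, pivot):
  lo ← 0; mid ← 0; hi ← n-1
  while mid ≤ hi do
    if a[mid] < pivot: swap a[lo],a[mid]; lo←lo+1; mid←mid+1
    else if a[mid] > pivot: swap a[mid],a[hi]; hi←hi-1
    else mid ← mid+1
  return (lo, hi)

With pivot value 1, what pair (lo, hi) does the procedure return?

pivot = 1; lo=0, mid=0, hi=5
a[mid]=10>1: swap a[0],a[5]; hi=4 → 1 9 6 7 8 10
a[mid]=1=1: mid=1
a[mid]=9>1: swap a[1],a[4]; hi=3 → 1 8 6 7 9 10
a[mid]=8>1: swap a[1],a[3]; hi=2 → 1 7 6 8 9 10
a[mid]=7>1: swap a[1],a[2]; hi=1 → 1 6 7 8 9 10
a[mid]=6>1: swap a[1],a[1]; hi=0 → 1 6 7 8 9 10
end: lo=0, hi=0; a = 1 6 7 8 9 10

(0, 0)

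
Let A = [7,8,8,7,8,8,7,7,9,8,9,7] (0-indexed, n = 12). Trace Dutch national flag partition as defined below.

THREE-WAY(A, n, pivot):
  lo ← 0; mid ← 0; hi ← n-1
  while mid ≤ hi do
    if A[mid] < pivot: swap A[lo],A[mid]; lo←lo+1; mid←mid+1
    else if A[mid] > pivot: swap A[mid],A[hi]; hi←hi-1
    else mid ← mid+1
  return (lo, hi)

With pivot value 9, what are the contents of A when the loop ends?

[7,8,8,7,8,8,7,7,8,7,9,9]

lo=0 mid=0 hi=11
7<9: swap(0,0), lo=1 mid=1 ⇒ [7,8,8,7,8,8,7,7,9,8,9,7]
8<9: swap(1,1), lo=2 mid=2 ⇒ [7,8,8,7,8,8,7,7,9,8,9,7]
8<9: swap(2,2), lo=3 mid=3 ⇒ [7,8,8,7,8,8,7,7,9,8,9,7]
7<9: swap(3,3), lo=4 mid=4 ⇒ [7,8,8,7,8,8,7,7,9,8,9,7]
8<9: swap(4,4), lo=5 mid=5 ⇒ [7,8,8,7,8,8,7,7,9,8,9,7]
8<9: swap(5,5), lo=6 mid=6 ⇒ [7,8,8,7,8,8,7,7,9,8,9,7]
7<9: swap(6,6), lo=7 mid=7 ⇒ [7,8,8,7,8,8,7,7,9,8,9,7]
7<9: swap(7,7), lo=8 mid=8 ⇒ [7,8,8,7,8,8,7,7,9,8,9,7]
9=9: mid=9
8<9: swap(8,9), lo=9 mid=10 ⇒ [7,8,8,7,8,8,7,7,8,9,9,7]
9=9: mid=11
7<9: swap(9,11), lo=10 mid=12 ⇒ [7,8,8,7,8,8,7,7,8,7,9,9]
done. lo=10 hi=11; A=[7,8,8,7,8,8,7,7,8,7,9,9]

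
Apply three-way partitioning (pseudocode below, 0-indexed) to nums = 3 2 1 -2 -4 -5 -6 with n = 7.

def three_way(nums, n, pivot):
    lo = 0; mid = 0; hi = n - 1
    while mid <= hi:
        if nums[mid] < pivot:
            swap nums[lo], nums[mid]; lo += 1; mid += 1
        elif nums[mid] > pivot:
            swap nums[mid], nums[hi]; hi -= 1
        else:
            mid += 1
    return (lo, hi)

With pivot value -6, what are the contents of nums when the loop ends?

-6 1 -2 -4 -5 2 3

pivot = -6; lo=0, mid=0, hi=6
nums[mid]=3>-6: swap nums[0],nums[6]; hi=5 → -6 2 1 -2 -4 -5 3
nums[mid]=-6=-6: mid=1
nums[mid]=2>-6: swap nums[1],nums[5]; hi=4 → -6 -5 1 -2 -4 2 3
nums[mid]=-5>-6: swap nums[1],nums[4]; hi=3 → -6 -4 1 -2 -5 2 3
nums[mid]=-4>-6: swap nums[1],nums[3]; hi=2 → -6 -2 1 -4 -5 2 3
nums[mid]=-2>-6: swap nums[1],nums[2]; hi=1 → -6 1 -2 -4 -5 2 3
nums[mid]=1>-6: swap nums[1],nums[1]; hi=0 → -6 1 -2 -4 -5 2 3
end: lo=0, hi=0; nums = -6 1 -2 -4 -5 2 3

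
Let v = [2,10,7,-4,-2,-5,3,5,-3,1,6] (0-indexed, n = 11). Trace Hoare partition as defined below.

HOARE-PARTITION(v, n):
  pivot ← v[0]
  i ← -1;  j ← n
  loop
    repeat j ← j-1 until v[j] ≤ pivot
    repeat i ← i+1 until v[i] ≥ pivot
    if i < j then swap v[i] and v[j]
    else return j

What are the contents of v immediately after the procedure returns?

[1,-3,-5,-4,-2,7,3,5,10,2,6]

pivot = v[0] = 2; i = -1, j = 11
j→9 (v[9]=1≤2), i→0 (v[0]=2≥2); i<j, swap → [1,10,7,-4,-2,-5,3,5,-3,2,6]
j→8 (v[8]=-3≤2), i→1 (v[1]=10≥2); i<j, swap → [1,-3,7,-4,-2,-5,3,5,10,2,6]
j→5 (v[5]=-5≤2), i→2 (v[2]=7≥2); i<j, swap → [1,-3,-5,-4,-2,7,3,5,10,2,6]
j→4, i→5; i≥j, return j=4. v = [1,-3,-5,-4,-2,7,3,5,10,2,6]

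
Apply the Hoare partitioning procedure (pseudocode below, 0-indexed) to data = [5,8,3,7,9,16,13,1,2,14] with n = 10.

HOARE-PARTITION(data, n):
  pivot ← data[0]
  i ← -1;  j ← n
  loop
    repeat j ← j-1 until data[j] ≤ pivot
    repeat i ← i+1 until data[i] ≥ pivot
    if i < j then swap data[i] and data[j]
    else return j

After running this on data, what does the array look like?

pivot = data[0] = 5; i = -1, j = 10
j→8 (data[8]=2≤5), i→0 (data[0]=5≥5); i<j, swap → [2,8,3,7,9,16,13,1,5,14]
j→7 (data[7]=1≤5), i→1 (data[1]=8≥5); i<j, swap → [2,1,3,7,9,16,13,8,5,14]
j→2, i→3; i≥j, return j=2. data = [2,1,3,7,9,16,13,8,5,14]

[2,1,3,7,9,16,13,8,5,14]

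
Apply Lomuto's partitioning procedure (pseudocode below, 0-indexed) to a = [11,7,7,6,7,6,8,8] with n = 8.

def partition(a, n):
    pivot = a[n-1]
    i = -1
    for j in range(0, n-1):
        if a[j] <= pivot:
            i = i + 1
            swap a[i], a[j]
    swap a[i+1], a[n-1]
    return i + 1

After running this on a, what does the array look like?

[7,7,6,7,6,8,8,11]

pivot=8, i=-1
j=0: 11>8, skip
j=1: 7≤8, i=0, swap(0,1) ⇒ [7,11,7,6,7,6,8,8]
j=2: 7≤8, i=1, swap(1,2) ⇒ [7,7,11,6,7,6,8,8]
j=3: 6≤8, i=2, swap(2,3) ⇒ [7,7,6,11,7,6,8,8]
j=4: 7≤8, i=3, swap(3,4) ⇒ [7,7,6,7,11,6,8,8]
j=5: 6≤8, i=4, swap(4,5) ⇒ [7,7,6,7,6,11,8,8]
j=6: 8≤8, i=5, swap(5,6) ⇒ [7,7,6,7,6,8,11,8]
swap(6,7) ⇒ [7,7,6,7,6,8,8,11]; return 6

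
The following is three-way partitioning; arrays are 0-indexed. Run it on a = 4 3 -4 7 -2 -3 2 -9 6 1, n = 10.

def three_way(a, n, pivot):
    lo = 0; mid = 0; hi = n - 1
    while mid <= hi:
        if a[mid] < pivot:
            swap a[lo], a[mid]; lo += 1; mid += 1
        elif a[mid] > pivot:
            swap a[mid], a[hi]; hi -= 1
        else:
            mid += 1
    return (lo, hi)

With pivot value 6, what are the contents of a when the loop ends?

lo=0 mid=0 hi=9
4<6: swap(0,0), lo=1 mid=1 ⇒ 4 3 -4 7 -2 -3 2 -9 6 1
3<6: swap(1,1), lo=2 mid=2 ⇒ 4 3 -4 7 -2 -3 2 -9 6 1
-4<6: swap(2,2), lo=3 mid=3 ⇒ 4 3 -4 7 -2 -3 2 -9 6 1
7>6: swap(3,9), hi=8 ⇒ 4 3 -4 1 -2 -3 2 -9 6 7
1<6: swap(3,3), lo=4 mid=4 ⇒ 4 3 -4 1 -2 -3 2 -9 6 7
-2<6: swap(4,4), lo=5 mid=5 ⇒ 4 3 -4 1 -2 -3 2 -9 6 7
-3<6: swap(5,5), lo=6 mid=6 ⇒ 4 3 -4 1 -2 -3 2 -9 6 7
2<6: swap(6,6), lo=7 mid=7 ⇒ 4 3 -4 1 -2 -3 2 -9 6 7
-9<6: swap(7,7), lo=8 mid=8 ⇒ 4 3 -4 1 -2 -3 2 -9 6 7
6=6: mid=9
done. lo=8 hi=8; a=4 3 -4 1 -2 -3 2 -9 6 7

4 3 -4 1 -2 -3 2 -9 6 7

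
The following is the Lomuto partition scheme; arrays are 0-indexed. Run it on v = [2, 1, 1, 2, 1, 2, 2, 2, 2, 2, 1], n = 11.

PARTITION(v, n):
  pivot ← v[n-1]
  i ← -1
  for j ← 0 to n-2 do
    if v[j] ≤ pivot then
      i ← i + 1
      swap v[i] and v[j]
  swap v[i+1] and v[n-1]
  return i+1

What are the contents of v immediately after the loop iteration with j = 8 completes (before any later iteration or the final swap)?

pivot=1, i=-1
j=0: 2>1, skip
j=1: 1≤1, i=0, swap(0,1) ⇒ [1, 2, 1, 2, 1, 2, 2, 2, 2, 2, 1]
j=2: 1≤1, i=1, swap(1,2) ⇒ [1, 1, 2, 2, 1, 2, 2, 2, 2, 2, 1]
j=3: 2>1, skip
j=4: 1≤1, i=2, swap(2,4) ⇒ [1, 1, 1, 2, 2, 2, 2, 2, 2, 2, 1]
j=5: 2>1, skip
j=6: 2>1, skip
j=7: 2>1, skip
j=8: 2>1, skip
(after j=8) v = [1, 1, 1, 2, 2, 2, 2, 2, 2, 2, 1]

[1, 1, 1, 2, 2, 2, 2, 2, 2, 2, 1]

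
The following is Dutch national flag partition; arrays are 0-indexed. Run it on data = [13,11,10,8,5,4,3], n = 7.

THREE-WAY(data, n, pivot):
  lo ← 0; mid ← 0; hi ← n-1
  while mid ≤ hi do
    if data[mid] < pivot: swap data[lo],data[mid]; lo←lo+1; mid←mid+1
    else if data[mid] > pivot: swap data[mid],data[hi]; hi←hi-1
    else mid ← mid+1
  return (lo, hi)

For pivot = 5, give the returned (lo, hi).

(2, 2)

pivot = 5; lo=0, mid=0, hi=6
data[mid]=13>5: swap data[0],data[6]; hi=5 → [3,11,10,8,5,4,13]
data[mid]=3<5: swap data[0],data[0]; lo=1,mid=1 → [3,11,10,8,5,4,13]
data[mid]=11>5: swap data[1],data[5]; hi=4 → [3,4,10,8,5,11,13]
data[mid]=4<5: swap data[1],data[1]; lo=2,mid=2 → [3,4,10,8,5,11,13]
data[mid]=10>5: swap data[2],data[4]; hi=3 → [3,4,5,8,10,11,13]
data[mid]=5=5: mid=3
data[mid]=8>5: swap data[3],data[3]; hi=2 → [3,4,5,8,10,11,13]
end: lo=2, hi=2; data = [3,4,5,8,10,11,13]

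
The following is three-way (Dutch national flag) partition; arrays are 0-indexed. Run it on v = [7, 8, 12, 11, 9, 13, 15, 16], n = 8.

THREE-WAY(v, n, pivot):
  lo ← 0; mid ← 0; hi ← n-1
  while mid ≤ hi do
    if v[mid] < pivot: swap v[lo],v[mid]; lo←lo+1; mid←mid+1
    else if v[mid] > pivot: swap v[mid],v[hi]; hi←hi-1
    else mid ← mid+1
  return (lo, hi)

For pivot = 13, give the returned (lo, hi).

(5, 5)

pivot = 13; lo=0, mid=0, hi=7
v[mid]=7<13: swap v[0],v[0]; lo=1,mid=1 → [7, 8, 12, 11, 9, 13, 15, 16]
v[mid]=8<13: swap v[1],v[1]; lo=2,mid=2 → [7, 8, 12, 11, 9, 13, 15, 16]
v[mid]=12<13: swap v[2],v[2]; lo=3,mid=3 → [7, 8, 12, 11, 9, 13, 15, 16]
v[mid]=11<13: swap v[3],v[3]; lo=4,mid=4 → [7, 8, 12, 11, 9, 13, 15, 16]
v[mid]=9<13: swap v[4],v[4]; lo=5,mid=5 → [7, 8, 12, 11, 9, 13, 15, 16]
v[mid]=13=13: mid=6
v[mid]=15>13: swap v[6],v[7]; hi=6 → [7, 8, 12, 11, 9, 13, 16, 15]
v[mid]=16>13: swap v[6],v[6]; hi=5 → [7, 8, 12, 11, 9, 13, 16, 15]
end: lo=5, hi=5; v = [7, 8, 12, 11, 9, 13, 16, 15]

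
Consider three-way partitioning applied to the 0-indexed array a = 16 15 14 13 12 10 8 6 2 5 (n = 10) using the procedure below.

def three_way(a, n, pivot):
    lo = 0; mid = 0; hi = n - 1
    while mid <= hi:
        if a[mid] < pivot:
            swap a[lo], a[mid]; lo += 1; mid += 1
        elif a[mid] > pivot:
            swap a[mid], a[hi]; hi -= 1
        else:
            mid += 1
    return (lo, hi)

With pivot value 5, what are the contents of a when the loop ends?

2 5 13 12 10 8 6 14 15 16

lo=0 mid=0 hi=9
16>5: swap(0,9), hi=8 ⇒ 5 15 14 13 12 10 8 6 2 16
5=5: mid=1
15>5: swap(1,8), hi=7 ⇒ 5 2 14 13 12 10 8 6 15 16
2<5: swap(0,1), lo=1 mid=2 ⇒ 2 5 14 13 12 10 8 6 15 16
14>5: swap(2,7), hi=6 ⇒ 2 5 6 13 12 10 8 14 15 16
6>5: swap(2,6), hi=5 ⇒ 2 5 8 13 12 10 6 14 15 16
8>5: swap(2,5), hi=4 ⇒ 2 5 10 13 12 8 6 14 15 16
10>5: swap(2,4), hi=3 ⇒ 2 5 12 13 10 8 6 14 15 16
12>5: swap(2,3), hi=2 ⇒ 2 5 13 12 10 8 6 14 15 16
13>5: swap(2,2), hi=1 ⇒ 2 5 13 12 10 8 6 14 15 16
done. lo=1 hi=1; a=2 5 13 12 10 8 6 14 15 16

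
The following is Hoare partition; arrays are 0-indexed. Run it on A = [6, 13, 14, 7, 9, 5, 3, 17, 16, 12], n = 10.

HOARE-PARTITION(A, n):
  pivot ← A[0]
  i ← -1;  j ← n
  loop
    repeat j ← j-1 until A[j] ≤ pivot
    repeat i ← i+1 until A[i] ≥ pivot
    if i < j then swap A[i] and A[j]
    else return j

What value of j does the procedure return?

pivot = A[0] = 6; i = -1, j = 10
j→6 (A[6]=3≤6), i→0 (A[0]=6≥6); i<j, swap → [3, 13, 14, 7, 9, 5, 6, 17, 16, 12]
j→5 (A[5]=5≤6), i→1 (A[1]=13≥6); i<j, swap → [3, 5, 14, 7, 9, 13, 6, 17, 16, 12]
j→1, i→2; i≥j, return j=1. A = [3, 5, 14, 7, 9, 13, 6, 17, 16, 12]

1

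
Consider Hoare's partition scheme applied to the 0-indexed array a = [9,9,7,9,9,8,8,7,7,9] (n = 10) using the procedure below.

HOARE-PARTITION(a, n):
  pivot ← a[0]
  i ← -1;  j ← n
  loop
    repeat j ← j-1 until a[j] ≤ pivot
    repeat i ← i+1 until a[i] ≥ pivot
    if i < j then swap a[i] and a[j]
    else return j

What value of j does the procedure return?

5

pivot = a[0] = 9; i = -1, j = 10
j→9 (a[9]=9≤9), i→0 (a[0]=9≥9); i<j, swap → [9,9,7,9,9,8,8,7,7,9]
j→8 (a[8]=7≤9), i→1 (a[1]=9≥9); i<j, swap → [9,7,7,9,9,8,8,7,9,9]
j→7 (a[7]=7≤9), i→3 (a[3]=9≥9); i<j, swap → [9,7,7,7,9,8,8,9,9,9]
j→6 (a[6]=8≤9), i→4 (a[4]=9≥9); i<j, swap → [9,7,7,7,8,8,9,9,9,9]
j→5, i→6; i≥j, return j=5. a = [9,7,7,7,8,8,9,9,9,9]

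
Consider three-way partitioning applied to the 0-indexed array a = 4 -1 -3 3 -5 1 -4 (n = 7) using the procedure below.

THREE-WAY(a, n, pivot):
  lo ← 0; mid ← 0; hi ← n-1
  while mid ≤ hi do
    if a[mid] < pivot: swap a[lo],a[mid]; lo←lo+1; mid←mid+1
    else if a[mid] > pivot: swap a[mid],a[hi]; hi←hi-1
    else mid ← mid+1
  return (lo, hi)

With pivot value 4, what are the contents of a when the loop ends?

pivot = 4; lo=0, mid=0, hi=6
a[mid]=4=4: mid=1
a[mid]=-1<4: swap a[0],a[1]; lo=1,mid=2 → -1 4 -3 3 -5 1 -4
a[mid]=-3<4: swap a[1],a[2]; lo=2,mid=3 → -1 -3 4 3 -5 1 -4
a[mid]=3<4: swap a[2],a[3]; lo=3,mid=4 → -1 -3 3 4 -5 1 -4
a[mid]=-5<4: swap a[3],a[4]; lo=4,mid=5 → -1 -3 3 -5 4 1 -4
a[mid]=1<4: swap a[4],a[5]; lo=5,mid=6 → -1 -3 3 -5 1 4 -4
a[mid]=-4<4: swap a[5],a[6]; lo=6,mid=7 → -1 -3 3 -5 1 -4 4
end: lo=6, hi=6; a = -1 -3 3 -5 1 -4 4

-1 -3 3 -5 1 -4 4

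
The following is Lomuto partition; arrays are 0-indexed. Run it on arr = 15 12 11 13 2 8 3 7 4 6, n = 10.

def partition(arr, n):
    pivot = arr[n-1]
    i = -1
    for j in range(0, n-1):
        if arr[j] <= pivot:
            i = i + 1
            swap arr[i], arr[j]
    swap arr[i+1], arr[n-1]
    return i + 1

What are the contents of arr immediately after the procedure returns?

2 3 4 6 15 8 12 7 11 13

pivot = arr[9] = 6; i = -1
j=0: arr[0]=15 > 6 → no swap
j=1: arr[1]=12 > 6 → no swap
j=2: arr[2]=11 > 6 → no swap
j=3: arr[3]=13 > 6 → no swap
j=4: arr[4]=2 ≤ 6 → i=0, swap arr[0],arr[4] → 2 12 11 13 15 8 3 7 4 6
j=5: arr[5]=8 > 6 → no swap
j=6: arr[6]=3 ≤ 6 → i=1, swap arr[1],arr[6] → 2 3 11 13 15 8 12 7 4 6
j=7: arr[7]=7 > 6 → no swap
j=8: arr[8]=4 ≤ 6 → i=2, swap arr[2],arr[8] → 2 3 4 13 15 8 12 7 11 6
final swap arr[3],arr[9] → 2 3 4 6 15 8 12 7 11 13; return 3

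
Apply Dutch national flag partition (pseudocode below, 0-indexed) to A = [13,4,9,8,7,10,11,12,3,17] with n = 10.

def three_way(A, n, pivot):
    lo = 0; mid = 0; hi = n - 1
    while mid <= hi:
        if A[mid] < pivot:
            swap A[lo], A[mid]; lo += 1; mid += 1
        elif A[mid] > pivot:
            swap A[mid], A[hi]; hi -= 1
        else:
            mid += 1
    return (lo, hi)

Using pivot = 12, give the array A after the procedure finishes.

pivot = 12; lo=0, mid=0, hi=9
A[mid]=13>12: swap A[0],A[9]; hi=8 → [17,4,9,8,7,10,11,12,3,13]
A[mid]=17>12: swap A[0],A[8]; hi=7 → [3,4,9,8,7,10,11,12,17,13]
A[mid]=3<12: swap A[0],A[0]; lo=1,mid=1 → [3,4,9,8,7,10,11,12,17,13]
A[mid]=4<12: swap A[1],A[1]; lo=2,mid=2 → [3,4,9,8,7,10,11,12,17,13]
A[mid]=9<12: swap A[2],A[2]; lo=3,mid=3 → [3,4,9,8,7,10,11,12,17,13]
A[mid]=8<12: swap A[3],A[3]; lo=4,mid=4 → [3,4,9,8,7,10,11,12,17,13]
A[mid]=7<12: swap A[4],A[4]; lo=5,mid=5 → [3,4,9,8,7,10,11,12,17,13]
A[mid]=10<12: swap A[5],A[5]; lo=6,mid=6 → [3,4,9,8,7,10,11,12,17,13]
A[mid]=11<12: swap A[6],A[6]; lo=7,mid=7 → [3,4,9,8,7,10,11,12,17,13]
A[mid]=12=12: mid=8
end: lo=7, hi=7; A = [3,4,9,8,7,10,11,12,17,13]

[3,4,9,8,7,10,11,12,17,13]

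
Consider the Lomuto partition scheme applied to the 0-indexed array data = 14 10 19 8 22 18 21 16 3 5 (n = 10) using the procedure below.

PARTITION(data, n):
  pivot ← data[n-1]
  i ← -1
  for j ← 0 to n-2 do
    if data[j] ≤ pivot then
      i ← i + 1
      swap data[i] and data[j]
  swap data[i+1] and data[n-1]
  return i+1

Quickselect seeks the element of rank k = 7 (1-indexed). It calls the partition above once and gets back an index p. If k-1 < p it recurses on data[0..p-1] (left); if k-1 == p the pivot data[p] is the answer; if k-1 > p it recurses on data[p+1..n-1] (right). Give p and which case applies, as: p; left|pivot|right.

pivot=5, i=-1
j=0: 14>5, skip
j=1: 10>5, skip
j=2: 19>5, skip
j=3: 8>5, skip
j=4: 22>5, skip
j=5: 18>5, skip
j=6: 21>5, skip
j=7: 16>5, skip
j=8: 3≤5, i=0, swap(0,8) ⇒ 3 10 19 8 22 18 21 16 14 5
swap(1,9) ⇒ 3 5 19 8 22 18 21 16 14 10; return 1
p = 1; k-1 = 6 > 1 ⇒ right

1; right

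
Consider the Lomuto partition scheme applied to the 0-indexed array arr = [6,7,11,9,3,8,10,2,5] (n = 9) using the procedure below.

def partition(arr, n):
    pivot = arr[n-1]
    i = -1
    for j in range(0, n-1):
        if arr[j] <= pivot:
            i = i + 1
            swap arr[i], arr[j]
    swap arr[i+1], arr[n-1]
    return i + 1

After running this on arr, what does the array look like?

pivot=5, i=-1
j=0: 6>5, skip
j=1: 7>5, skip
j=2: 11>5, skip
j=3: 9>5, skip
j=4: 3≤5, i=0, swap(0,4) ⇒ [3,7,11,9,6,8,10,2,5]
j=5: 8>5, skip
j=6: 10>5, skip
j=7: 2≤5, i=1, swap(1,7) ⇒ [3,2,11,9,6,8,10,7,5]
swap(2,8) ⇒ [3,2,5,9,6,8,10,7,11]; return 2

[3,2,5,9,6,8,10,7,11]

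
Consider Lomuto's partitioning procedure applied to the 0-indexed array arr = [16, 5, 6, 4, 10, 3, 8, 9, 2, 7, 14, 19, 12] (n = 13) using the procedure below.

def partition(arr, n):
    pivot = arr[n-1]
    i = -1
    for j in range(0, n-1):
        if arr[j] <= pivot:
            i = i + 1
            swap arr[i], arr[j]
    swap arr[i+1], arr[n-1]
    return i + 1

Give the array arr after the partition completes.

pivot=12, i=-1
j=0: 16>12, skip
j=1: 5≤12, i=0, swap(0,1) ⇒ [5, 16, 6, 4, 10, 3, 8, 9, 2, 7, 14, 19, 12]
j=2: 6≤12, i=1, swap(1,2) ⇒ [5, 6, 16, 4, 10, 3, 8, 9, 2, 7, 14, 19, 12]
j=3: 4≤12, i=2, swap(2,3) ⇒ [5, 6, 4, 16, 10, 3, 8, 9, 2, 7, 14, 19, 12]
j=4: 10≤12, i=3, swap(3,4) ⇒ [5, 6, 4, 10, 16, 3, 8, 9, 2, 7, 14, 19, 12]
j=5: 3≤12, i=4, swap(4,5) ⇒ [5, 6, 4, 10, 3, 16, 8, 9, 2, 7, 14, 19, 12]
j=6: 8≤12, i=5, swap(5,6) ⇒ [5, 6, 4, 10, 3, 8, 16, 9, 2, 7, 14, 19, 12]
j=7: 9≤12, i=6, swap(6,7) ⇒ [5, 6, 4, 10, 3, 8, 9, 16, 2, 7, 14, 19, 12]
j=8: 2≤12, i=7, swap(7,8) ⇒ [5, 6, 4, 10, 3, 8, 9, 2, 16, 7, 14, 19, 12]
j=9: 7≤12, i=8, swap(8,9) ⇒ [5, 6, 4, 10, 3, 8, 9, 2, 7, 16, 14, 19, 12]
j=10: 14>12, skip
j=11: 19>12, skip
swap(9,12) ⇒ [5, 6, 4, 10, 3, 8, 9, 2, 7, 12, 14, 19, 16]; return 9

[5, 6, 4, 10, 3, 8, 9, 2, 7, 12, 14, 19, 16]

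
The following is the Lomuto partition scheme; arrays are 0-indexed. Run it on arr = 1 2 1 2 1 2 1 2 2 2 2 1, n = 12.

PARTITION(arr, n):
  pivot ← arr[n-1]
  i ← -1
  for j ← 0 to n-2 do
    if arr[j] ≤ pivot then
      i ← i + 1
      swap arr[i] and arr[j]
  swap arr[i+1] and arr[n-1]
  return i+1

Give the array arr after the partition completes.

1 1 1 1 1 2 2 2 2 2 2 2

pivot=1, i=-1
j=0: 1≤1, i=0, swap(0,0) ⇒ 1 2 1 2 1 2 1 2 2 2 2 1
j=1: 2>1, skip
j=2: 1≤1, i=1, swap(1,2) ⇒ 1 1 2 2 1 2 1 2 2 2 2 1
j=3: 2>1, skip
j=4: 1≤1, i=2, swap(2,4) ⇒ 1 1 1 2 2 2 1 2 2 2 2 1
j=5: 2>1, skip
j=6: 1≤1, i=3, swap(3,6) ⇒ 1 1 1 1 2 2 2 2 2 2 2 1
j=7: 2>1, skip
j=8: 2>1, skip
j=9: 2>1, skip
j=10: 2>1, skip
swap(4,11) ⇒ 1 1 1 1 1 2 2 2 2 2 2 2; return 4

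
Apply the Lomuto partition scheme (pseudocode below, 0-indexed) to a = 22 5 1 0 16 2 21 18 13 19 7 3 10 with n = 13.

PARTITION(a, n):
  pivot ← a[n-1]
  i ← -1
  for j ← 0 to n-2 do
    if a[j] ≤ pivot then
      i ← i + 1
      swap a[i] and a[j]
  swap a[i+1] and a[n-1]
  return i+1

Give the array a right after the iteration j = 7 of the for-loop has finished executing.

5 1 0 2 16 22 21 18 13 19 7 3 10

pivot = a[12] = 10; i = -1
j=0: a[0]=22 > 10 → no swap
j=1: a[1]=5 ≤ 10 → i=0, swap a[0],a[1] → 5 22 1 0 16 2 21 18 13 19 7 3 10
j=2: a[2]=1 ≤ 10 → i=1, swap a[1],a[2] → 5 1 22 0 16 2 21 18 13 19 7 3 10
j=3: a[3]=0 ≤ 10 → i=2, swap a[2],a[3] → 5 1 0 22 16 2 21 18 13 19 7 3 10
j=4: a[4]=16 > 10 → no swap
j=5: a[5]=2 ≤ 10 → i=3, swap a[3],a[5] → 5 1 0 2 16 22 21 18 13 19 7 3 10
j=6: a[6]=21 > 10 → no swap
j=7: a[7]=18 > 10 → no swap
(after j=7) a = 5 1 0 2 16 22 21 18 13 19 7 3 10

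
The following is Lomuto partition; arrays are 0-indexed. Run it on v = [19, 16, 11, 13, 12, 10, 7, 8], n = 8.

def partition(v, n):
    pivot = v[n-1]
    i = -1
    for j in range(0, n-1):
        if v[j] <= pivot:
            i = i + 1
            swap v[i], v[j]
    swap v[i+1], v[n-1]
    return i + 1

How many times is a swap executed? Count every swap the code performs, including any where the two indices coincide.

pivot = v[7] = 8; i = -1
j=0: v[0]=19 > 8 → no swap
j=1: v[1]=16 > 8 → no swap
j=2: v[2]=11 > 8 → no swap
j=3: v[3]=13 > 8 → no swap
j=4: v[4]=12 > 8 → no swap
j=5: v[5]=10 > 8 → no swap
j=6: v[6]=7 ≤ 8 → i=0, swap v[0],v[6] → [7, 16, 11, 13, 12, 10, 19, 8]
final swap v[1],v[7] → [7, 8, 11, 13, 12, 10, 19, 16]; return 1

2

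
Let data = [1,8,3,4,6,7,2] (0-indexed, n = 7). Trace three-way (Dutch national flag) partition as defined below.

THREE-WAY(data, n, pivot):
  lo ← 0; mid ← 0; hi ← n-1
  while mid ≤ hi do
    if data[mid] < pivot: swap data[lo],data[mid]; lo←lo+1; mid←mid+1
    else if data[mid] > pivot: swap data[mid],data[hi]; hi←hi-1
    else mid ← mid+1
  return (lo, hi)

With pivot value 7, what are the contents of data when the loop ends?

pivot = 7; lo=0, mid=0, hi=6
data[mid]=1<7: swap data[0],data[0]; lo=1,mid=1 → [1,8,3,4,6,7,2]
data[mid]=8>7: swap data[1],data[6]; hi=5 → [1,2,3,4,6,7,8]
data[mid]=2<7: swap data[1],data[1]; lo=2,mid=2 → [1,2,3,4,6,7,8]
data[mid]=3<7: swap data[2],data[2]; lo=3,mid=3 → [1,2,3,4,6,7,8]
data[mid]=4<7: swap data[3],data[3]; lo=4,mid=4 → [1,2,3,4,6,7,8]
data[mid]=6<7: swap data[4],data[4]; lo=5,mid=5 → [1,2,3,4,6,7,8]
data[mid]=7=7: mid=6
end: lo=5, hi=5; data = [1,2,3,4,6,7,8]

[1,2,3,4,6,7,8]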